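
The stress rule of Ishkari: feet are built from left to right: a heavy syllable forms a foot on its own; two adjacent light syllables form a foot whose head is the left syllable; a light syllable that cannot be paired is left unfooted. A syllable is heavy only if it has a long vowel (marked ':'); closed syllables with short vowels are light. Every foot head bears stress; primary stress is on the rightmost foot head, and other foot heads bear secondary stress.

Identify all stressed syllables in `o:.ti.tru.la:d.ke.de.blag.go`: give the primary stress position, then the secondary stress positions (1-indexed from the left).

primary 7, secondary 1, 2, 4, 5

Weights: 1 o: H, 2 ti L, 3 tru L, 4 la:d H, 5 ke L, 6 de L, 7 blag L, 8 go L.
Parse left to right (heavy = foot alone; LL = one foot; stranded L unfooted): (ˈo:) (ˈti.tru) (ˈla:d) (ˈke.de) (ˈblag.go).
Foot heads: 1, 2, 4, 5, 7.
Primary stress on the rightmost head = syllable 7.
Secondary stress on 1, 2, 4, 5: ˌo:.ˌti.tru.ˌla:d.ˌke.de.ˈblag.go.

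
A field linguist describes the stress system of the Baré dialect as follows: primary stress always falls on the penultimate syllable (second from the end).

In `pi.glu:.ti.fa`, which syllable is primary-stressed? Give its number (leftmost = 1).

The word has 4 syllables; the penultimate syllable (second from the end) is syllable 3 (ti).
Primary stress: syllable 3 → pi.glu:.ˈti.fa.

3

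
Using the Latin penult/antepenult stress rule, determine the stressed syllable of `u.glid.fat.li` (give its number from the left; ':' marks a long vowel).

3

Classical Latin: stress the penult if heavy (long vowel or closed), else the antepenult.
Weights: 2 glid H, 3 fat H, 4 li L.
The penult (syllable 3, fat) is heavy, so it takes stress.
Stress on syllable 3: u.glid.ˈfat.li.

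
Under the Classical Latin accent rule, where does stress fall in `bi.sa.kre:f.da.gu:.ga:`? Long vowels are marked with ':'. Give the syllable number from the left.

5

Classical Latin: stress the penult if heavy (long vowel or closed), else the antepenult.
Weights: 4 da L, 5 gu: H, 6 ga: H.
The penult (syllable 5, gu:) is heavy, so it takes stress.
Stress on syllable 5: bi.sa.kre:f.da.ˈgu:.ga:.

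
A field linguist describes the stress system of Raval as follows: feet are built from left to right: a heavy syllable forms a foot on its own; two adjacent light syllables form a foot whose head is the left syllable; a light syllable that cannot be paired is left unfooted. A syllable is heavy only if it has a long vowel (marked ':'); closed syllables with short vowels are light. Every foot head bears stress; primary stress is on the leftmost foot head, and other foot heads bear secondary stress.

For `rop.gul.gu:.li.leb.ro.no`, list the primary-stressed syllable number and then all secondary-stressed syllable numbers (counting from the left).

primary 1, secondary 3, 4, 6

Weights: 1 rop L, 2 gul L, 3 gu: H, 4 li L, 5 leb L, 6 ro L, 7 no L.
Parse left to right (heavy = foot alone; LL = one foot; stranded L unfooted): (ˈrop.gul) (ˈgu:) (ˈli.leb) (ˈro.no).
Foot heads: 1, 3, 4, 6.
Primary stress on the leftmost head = syllable 1.
Secondary stress on 3, 4, 6: ˈrop.gul.ˌgu:.ˌli.leb.ˌro.no.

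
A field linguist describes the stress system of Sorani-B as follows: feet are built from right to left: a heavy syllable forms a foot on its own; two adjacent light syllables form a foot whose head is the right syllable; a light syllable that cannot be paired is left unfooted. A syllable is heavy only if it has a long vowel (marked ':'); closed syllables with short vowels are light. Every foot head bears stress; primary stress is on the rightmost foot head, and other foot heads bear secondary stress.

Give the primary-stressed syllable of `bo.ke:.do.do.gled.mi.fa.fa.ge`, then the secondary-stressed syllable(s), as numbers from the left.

Weights: 1 bo L, 2 ke: H, 3 do L, 4 do L, 5 gled L, 6 mi L, 7 fa L, 8 fa L, 9 ge L.
Parse right to left (heavy = foot alone; LL = one foot; stranded L unfooted): bo (ˈke:) do (do.ˈgled) (mi.ˈfa) (fa.ˈge).
Foot heads: 2, 5, 7, 9.
Primary stress on the rightmost head = syllable 9.
Secondary stress on 2, 5, 7: bo.ˌke:.do.do.ˌgled.mi.ˌfa.fa.ˈge.

primary 9, secondary 2, 5, 7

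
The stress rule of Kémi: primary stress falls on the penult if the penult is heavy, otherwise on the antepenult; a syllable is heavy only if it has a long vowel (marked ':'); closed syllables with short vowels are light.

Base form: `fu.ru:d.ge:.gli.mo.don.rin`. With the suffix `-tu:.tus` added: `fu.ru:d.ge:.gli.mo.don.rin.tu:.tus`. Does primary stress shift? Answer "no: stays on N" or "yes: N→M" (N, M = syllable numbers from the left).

Base `fu.ru:d.ge:.gli.mo.don.rin` (7 syllables):
  Weights: 5 mo L, 6 don L, 7 rin L.
  The penult (syllable 6, don) is light, so stress falls on the antepenult (syllable 5, mo).
  → primary stress on syllable 5.
Suffixed `fu.ru:d.ge:.gli.mo.don.rin.tu:.tus` (9 syllables):
  Weights: 7 rin L, 8 tu: H, 9 tus L.
  The penult (syllable 8, tu:) is heavy, so it takes stress.
  → primary stress on syllable 8.

yes: 5→8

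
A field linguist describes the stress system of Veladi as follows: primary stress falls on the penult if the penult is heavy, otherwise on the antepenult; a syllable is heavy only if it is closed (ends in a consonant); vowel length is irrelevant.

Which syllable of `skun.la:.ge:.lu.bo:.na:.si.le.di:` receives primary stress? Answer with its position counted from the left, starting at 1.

7

Weights: 7 si L, 8 le L, 9 di: L.
The penult (syllable 8, le) is light, so stress falls on the antepenult (syllable 7, si).
Primary stress: syllable 7 → skun.la:.ge:.lu.bo:.na:.ˈsi.le.di:.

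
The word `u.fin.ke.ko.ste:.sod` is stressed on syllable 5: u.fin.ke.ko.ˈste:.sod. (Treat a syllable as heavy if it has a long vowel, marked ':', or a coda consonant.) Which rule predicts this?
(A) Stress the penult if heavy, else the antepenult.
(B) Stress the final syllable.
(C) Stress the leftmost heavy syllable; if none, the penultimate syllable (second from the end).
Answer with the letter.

A

Rule A → syllable 5 ✓.
Rule B → syllable 6 (observed: 5).
Rule C → syllable 2 (observed: 5).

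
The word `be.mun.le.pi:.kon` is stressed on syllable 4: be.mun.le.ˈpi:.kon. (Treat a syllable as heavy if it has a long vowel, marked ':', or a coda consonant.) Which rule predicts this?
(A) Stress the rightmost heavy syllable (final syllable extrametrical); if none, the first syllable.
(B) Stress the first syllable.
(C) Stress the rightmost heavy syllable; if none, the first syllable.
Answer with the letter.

Rule A → syllable 4 ✓.
Rule B → syllable 1 (observed: 4).
Rule C → syllable 5 (observed: 4).

A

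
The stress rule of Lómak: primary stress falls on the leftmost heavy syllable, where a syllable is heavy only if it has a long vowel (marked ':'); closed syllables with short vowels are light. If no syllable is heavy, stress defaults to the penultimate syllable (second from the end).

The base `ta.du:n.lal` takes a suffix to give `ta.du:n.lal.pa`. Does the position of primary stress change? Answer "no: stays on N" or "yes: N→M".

no: stays on 2

Base `ta.du:n.lal` (3 syllables):
  Weights: 1 ta L, 2 du:n H, 3 lal L.
  Heavy syllables in the domain: 2. The leftmost is syllable 2 (du:n).
  → primary stress on syllable 2.
Suffixed `ta.du:n.lal.pa` (4 syllables):
  Weights: 1 ta L, 2 du:n H, 3 lal L, 4 pa L.
  Heavy syllables in the domain: 2. The leftmost is syllable 2 (du:n).
  → primary stress on syllable 2.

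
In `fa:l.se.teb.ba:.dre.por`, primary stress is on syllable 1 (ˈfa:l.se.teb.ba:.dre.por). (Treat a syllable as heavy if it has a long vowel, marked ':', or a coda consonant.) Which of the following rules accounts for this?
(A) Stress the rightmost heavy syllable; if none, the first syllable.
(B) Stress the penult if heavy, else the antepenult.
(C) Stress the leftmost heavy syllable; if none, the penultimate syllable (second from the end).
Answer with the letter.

Rule A → syllable 6 (observed: 1).
Rule B → syllable 4 (observed: 1).
Rule C → syllable 1 ✓.

C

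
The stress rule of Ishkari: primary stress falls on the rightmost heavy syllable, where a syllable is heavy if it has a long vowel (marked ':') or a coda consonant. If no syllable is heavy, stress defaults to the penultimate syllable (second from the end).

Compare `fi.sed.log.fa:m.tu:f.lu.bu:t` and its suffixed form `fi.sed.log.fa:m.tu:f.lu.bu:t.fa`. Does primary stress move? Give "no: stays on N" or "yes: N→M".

no: stays on 7

Base `fi.sed.log.fa:m.tu:f.lu.bu:t` (7 syllables):
  Weights: 1 fi L, 2 sed H, 3 log H, 4 fa:m H, 5 tu:f H, 6 lu L, 7 bu:t H.
  Heavy syllables in the domain: 2, 3, 4, 5, 7. The rightmost is syllable 7 (bu:t).
  → primary stress on syllable 7.
Suffixed `fi.sed.log.fa:m.tu:f.lu.bu:t.fa` (8 syllables):
  Weights: 1 fi L, 2 sed H, 3 log H, 4 fa:m H, 5 tu:f H, 6 lu L, 7 bu:t H, 8 fa L.
  Heavy syllables in the domain: 2, 3, 4, 5, 7. The rightmost is syllable 7 (bu:t).
  → primary stress on syllable 7.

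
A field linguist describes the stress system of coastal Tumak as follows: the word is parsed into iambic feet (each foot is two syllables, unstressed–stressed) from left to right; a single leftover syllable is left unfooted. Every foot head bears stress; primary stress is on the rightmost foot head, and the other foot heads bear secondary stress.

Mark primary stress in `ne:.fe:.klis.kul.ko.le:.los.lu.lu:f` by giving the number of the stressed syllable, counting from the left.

8

Parse left to right into iambic (σˈσ) feet: (ne:.ˈfe:) (klis.ˈkul) (ko.ˈle:) (los.ˈlu) lu:f. Syllable 9 is left unfooted.
Foot heads (stressed positions): 2, 4, 6, 8.
End Rule Rightmost: primary stress on the rightmost head = syllable 8.
Primary stress: syllable 8 → ne:.fe:.klis.kul.ko.le:.los.ˈlu.lu:f.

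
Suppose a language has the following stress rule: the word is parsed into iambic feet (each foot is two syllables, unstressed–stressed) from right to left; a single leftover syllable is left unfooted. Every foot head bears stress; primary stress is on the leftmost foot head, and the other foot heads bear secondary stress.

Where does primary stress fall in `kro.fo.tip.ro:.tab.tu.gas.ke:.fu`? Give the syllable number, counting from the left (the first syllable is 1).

3

Parse right to left into iambic (σˈσ) feet: kro (fo.ˈtip) (ro:.ˈtab) (tu.ˈgas) (ke:.ˈfu). Syllable 1 is left unfooted.
Foot heads (stressed positions): 3, 5, 7, 9.
End Rule Leftmost: primary stress on the leftmost head = syllable 3.
Primary stress: syllable 3 → kro.fo.ˈtip.ro:.tab.tu.gas.ke:.fu.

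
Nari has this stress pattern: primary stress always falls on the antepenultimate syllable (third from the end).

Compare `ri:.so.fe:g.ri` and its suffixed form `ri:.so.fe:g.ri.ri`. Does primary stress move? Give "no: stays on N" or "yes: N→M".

yes: 2→3

Base `ri:.so.fe:g.ri` (4 syllables):
  The word has 4 syllables; the antepenultimate syllable (third from the end) is syllable 2 (so).
  → primary stress on syllable 2.
Suffixed `ri:.so.fe:g.ri.ri` (5 syllables):
  The word has 5 syllables; the antepenultimate syllable (third from the end) is syllable 3 (fe:g).
  → primary stress on syllable 3.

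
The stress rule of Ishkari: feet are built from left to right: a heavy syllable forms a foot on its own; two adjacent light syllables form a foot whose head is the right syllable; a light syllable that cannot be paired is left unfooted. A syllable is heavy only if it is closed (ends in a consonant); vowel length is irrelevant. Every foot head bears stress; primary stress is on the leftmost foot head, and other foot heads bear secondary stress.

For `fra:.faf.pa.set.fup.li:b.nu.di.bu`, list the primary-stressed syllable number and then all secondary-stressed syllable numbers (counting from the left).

primary 2, secondary 4, 5, 6, 8

Weights: 1 fra: L, 2 faf H, 3 pa L, 4 set H, 5 fup H, 6 li:b H, 7 nu L, 8 di L, 9 bu L.
Parse left to right (heavy = foot alone; LL = one foot; stranded L unfooted): fra: (ˈfaf) pa (ˈset) (ˈfup) (ˈli:b) (nu.ˈdi) bu.
Foot heads: 2, 4, 5, 6, 8.
Primary stress on the leftmost head = syllable 2.
Secondary stress on 4, 5, 6, 8: fra:.ˈfaf.pa.ˌset.ˌfup.ˌli:b.nu.ˌdi.bu.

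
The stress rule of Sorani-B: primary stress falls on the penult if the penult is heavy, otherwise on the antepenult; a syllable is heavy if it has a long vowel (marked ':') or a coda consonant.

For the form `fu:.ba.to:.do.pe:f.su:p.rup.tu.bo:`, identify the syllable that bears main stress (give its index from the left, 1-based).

Weights: 7 rup H, 8 tu L, 9 bo: H.
The penult (syllable 8, tu) is light, so stress falls on the antepenult (syllable 7, rup).
Primary stress: syllable 7 → fu:.ba.to:.do.pe:f.su:p.ˈrup.tu.bo:.

7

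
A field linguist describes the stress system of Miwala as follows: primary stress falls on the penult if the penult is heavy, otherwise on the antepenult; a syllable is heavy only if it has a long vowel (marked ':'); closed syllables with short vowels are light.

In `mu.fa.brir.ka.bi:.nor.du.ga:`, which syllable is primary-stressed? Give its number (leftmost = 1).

6

Weights: 6 nor L, 7 du L, 8 ga: H.
The penult (syllable 7, du) is light, so stress falls on the antepenult (syllable 6, nor).
Primary stress: syllable 6 → mu.fa.brir.ka.bi:.ˈnor.du.ga:.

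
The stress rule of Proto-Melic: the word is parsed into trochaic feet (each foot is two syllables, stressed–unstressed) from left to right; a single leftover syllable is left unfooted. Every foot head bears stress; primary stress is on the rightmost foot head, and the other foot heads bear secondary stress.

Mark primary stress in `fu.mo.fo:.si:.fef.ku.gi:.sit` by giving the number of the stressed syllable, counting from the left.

7

Parse left to right into trochaic (ˈσσ) feet: (ˈfu.mo) (ˈfo:.si:) (ˈfef.ku) (ˈgi:.sit).
Foot heads (stressed positions): 1, 3, 5, 7.
End Rule Rightmost: primary stress on the rightmost head = syllable 7.
Primary stress: syllable 7 → fu.mo.fo:.si:.fef.ku.ˈgi:.sit.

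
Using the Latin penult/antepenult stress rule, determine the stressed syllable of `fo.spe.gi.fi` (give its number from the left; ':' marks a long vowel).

2

Classical Latin: stress the penult if heavy (long vowel or closed), else the antepenult.
Weights: 2 spe L, 3 gi L, 4 fi L.
The penult (syllable 3, gi) is light, so stress falls on the antepenult (syllable 2, spe).
Stress on syllable 2: fo.ˈspe.gi.fi.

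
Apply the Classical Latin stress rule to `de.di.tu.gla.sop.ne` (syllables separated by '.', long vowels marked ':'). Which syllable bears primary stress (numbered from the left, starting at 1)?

5

Classical Latin: stress the penult if heavy (long vowel or closed), else the antepenult.
Weights: 4 gla L, 5 sop H, 6 ne L.
The penult (syllable 5, sop) is heavy, so it takes stress.
Stress on syllable 5: de.di.tu.gla.ˈsop.ne.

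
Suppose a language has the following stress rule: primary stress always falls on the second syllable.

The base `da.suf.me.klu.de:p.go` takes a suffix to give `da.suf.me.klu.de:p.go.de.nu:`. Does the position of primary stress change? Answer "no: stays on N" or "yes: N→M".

no: stays on 2

Base `da.suf.me.klu.de:p.go` (6 syllables):
  The word has 6 syllables; the second syllable is syllable 2 (suf).
  → primary stress on syllable 2.
Suffixed `da.suf.me.klu.de:p.go.de.nu:` (8 syllables):
  The word has 8 syllables; the second syllable is syllable 2 (suf).
  → primary stress on syllable 2.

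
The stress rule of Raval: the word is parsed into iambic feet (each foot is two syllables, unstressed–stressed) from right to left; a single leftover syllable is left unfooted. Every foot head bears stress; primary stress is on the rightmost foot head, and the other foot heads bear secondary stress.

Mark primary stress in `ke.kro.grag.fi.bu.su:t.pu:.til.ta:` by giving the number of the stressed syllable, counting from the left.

Parse right to left into iambic (σˈσ) feet: ke (kro.ˈgrag) (fi.ˈbu) (su:t.ˈpu:) (til.ˈta:). Syllable 1 is left unfooted.
Foot heads (stressed positions): 3, 5, 7, 9.
End Rule Rightmost: primary stress on the rightmost head = syllable 9.
Primary stress: syllable 9 → ke.kro.grag.fi.bu.su:t.pu:.til.ˈta:.

9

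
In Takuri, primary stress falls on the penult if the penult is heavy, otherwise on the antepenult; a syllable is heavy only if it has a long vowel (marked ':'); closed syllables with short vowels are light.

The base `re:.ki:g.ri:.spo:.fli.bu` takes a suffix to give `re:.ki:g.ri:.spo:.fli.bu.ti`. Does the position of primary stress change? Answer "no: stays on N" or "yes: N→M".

Base `re:.ki:g.ri:.spo:.fli.bu` (6 syllables):
  Weights: 4 spo: H, 5 fli L, 6 bu L.
  The penult (syllable 5, fli) is light, so stress falls on the antepenult (syllable 4, spo:).
  → primary stress on syllable 4.
Suffixed `re:.ki:g.ri:.spo:.fli.bu.ti` (7 syllables):
  Weights: 5 fli L, 6 bu L, 7 ti L.
  The penult (syllable 6, bu) is light, so stress falls on the antepenult (syllable 5, fli).
  → primary stress on syllable 5.

yes: 4→5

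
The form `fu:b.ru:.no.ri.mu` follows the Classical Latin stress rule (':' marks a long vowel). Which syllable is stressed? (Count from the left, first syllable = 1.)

3

Classical Latin: stress the penult if heavy (long vowel or closed), else the antepenult.
Weights: 3 no L, 4 ri L, 5 mu L.
The penult (syllable 4, ri) is light, so stress falls on the antepenult (syllable 3, no).
Stress on syllable 3: fu:b.ru:.ˈno.ri.mu.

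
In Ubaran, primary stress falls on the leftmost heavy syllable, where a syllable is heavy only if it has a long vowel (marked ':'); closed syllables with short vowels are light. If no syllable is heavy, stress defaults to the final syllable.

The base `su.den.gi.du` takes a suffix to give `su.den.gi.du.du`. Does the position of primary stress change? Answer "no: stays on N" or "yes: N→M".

yes: 4→5

Base `su.den.gi.du` (4 syllables):
  Weights: 1 su L, 2 den L, 3 gi L, 4 du L.
  No heavy syllable in the domain; default to the final syllable = syllable 4.
  → primary stress on syllable 4.
Suffixed `su.den.gi.du.du` (5 syllables):
  Weights: 1 su L, 2 den L, 3 gi L, 4 du L, 5 du L.
  No heavy syllable in the domain; default to the final syllable = syllable 5.
  → primary stress on syllable 5.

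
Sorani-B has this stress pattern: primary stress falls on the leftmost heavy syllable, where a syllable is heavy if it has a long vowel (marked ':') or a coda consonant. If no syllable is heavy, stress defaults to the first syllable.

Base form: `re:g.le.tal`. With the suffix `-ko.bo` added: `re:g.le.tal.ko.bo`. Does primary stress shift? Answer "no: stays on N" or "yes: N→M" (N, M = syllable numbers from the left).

Base `re:g.le.tal` (3 syllables):
  Weights: 1 re:g H, 2 le L, 3 tal H.
  Heavy syllables in the domain: 1, 3. The leftmost is syllable 1 (re:g).
  → primary stress on syllable 1.
Suffixed `re:g.le.tal.ko.bo` (5 syllables):
  Weights: 1 re:g H, 2 le L, 3 tal H, 4 ko L, 5 bo L.
  Heavy syllables in the domain: 1, 3. The leftmost is syllable 1 (re:g).
  → primary stress on syllable 1.

no: stays on 1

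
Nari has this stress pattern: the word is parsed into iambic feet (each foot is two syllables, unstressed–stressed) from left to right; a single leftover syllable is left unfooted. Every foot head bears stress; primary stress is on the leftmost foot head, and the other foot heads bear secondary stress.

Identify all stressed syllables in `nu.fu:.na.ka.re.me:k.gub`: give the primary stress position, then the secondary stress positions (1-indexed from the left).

Parse left to right into iambic (σˈσ) feet: (nu.ˈfu:) (na.ˈka) (re.ˈme:k) gub. Syllable 7 is left unfooted.
Foot heads (stressed positions): 2, 4, 6.
End Rule Leftmost: primary stress on the leftmost head = syllable 2.
Secondary stress on 4, 6: nu.ˈfu:.na.ˌka.re.ˌme:k.gub.

primary 2, secondary 4, 6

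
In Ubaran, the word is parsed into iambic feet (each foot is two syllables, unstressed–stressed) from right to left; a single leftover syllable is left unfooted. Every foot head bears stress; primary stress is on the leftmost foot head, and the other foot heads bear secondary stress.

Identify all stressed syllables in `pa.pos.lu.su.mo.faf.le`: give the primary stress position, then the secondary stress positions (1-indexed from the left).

Parse right to left into iambic (σˈσ) feet: pa (pos.ˈlu) (su.ˈmo) (faf.ˈle). Syllable 1 is left unfooted.
Foot heads (stressed positions): 3, 5, 7.
End Rule Leftmost: primary stress on the leftmost head = syllable 3.
Secondary stress on 5, 7: pa.pos.ˈlu.su.ˌmo.faf.ˌle.

primary 3, secondary 5, 7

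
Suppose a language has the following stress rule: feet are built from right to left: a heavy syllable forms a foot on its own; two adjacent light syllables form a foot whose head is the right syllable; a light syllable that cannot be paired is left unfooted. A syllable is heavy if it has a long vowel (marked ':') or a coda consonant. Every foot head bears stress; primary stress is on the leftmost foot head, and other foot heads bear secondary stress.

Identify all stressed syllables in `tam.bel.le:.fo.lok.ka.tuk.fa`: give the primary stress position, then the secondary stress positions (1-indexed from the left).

Weights: 1 tam H, 2 bel H, 3 le: H, 4 fo L, 5 lok H, 6 ka L, 7 tuk H, 8 fa L.
Parse right to left (heavy = foot alone; LL = one foot; stranded L unfooted): (ˈtam) (ˈbel) (ˈle:) fo (ˈlok) ka (ˈtuk) fa.
Foot heads: 1, 2, 3, 5, 7.
Primary stress on the leftmost head = syllable 1.
Secondary stress on 2, 3, 5, 7: ˈtam.ˌbel.ˌle:.fo.ˌlok.ka.ˌtuk.fa.

primary 1, secondary 2, 3, 5, 7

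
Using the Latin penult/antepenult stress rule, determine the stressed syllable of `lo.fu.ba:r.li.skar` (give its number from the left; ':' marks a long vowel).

Classical Latin: stress the penult if heavy (long vowel or closed), else the antepenult.
Weights: 3 ba:r H, 4 li L, 5 skar H.
The penult (syllable 4, li) is light, so stress falls on the antepenult (syllable 3, ba:r).
Stress on syllable 3: lo.fu.ˈba:r.li.skar.

3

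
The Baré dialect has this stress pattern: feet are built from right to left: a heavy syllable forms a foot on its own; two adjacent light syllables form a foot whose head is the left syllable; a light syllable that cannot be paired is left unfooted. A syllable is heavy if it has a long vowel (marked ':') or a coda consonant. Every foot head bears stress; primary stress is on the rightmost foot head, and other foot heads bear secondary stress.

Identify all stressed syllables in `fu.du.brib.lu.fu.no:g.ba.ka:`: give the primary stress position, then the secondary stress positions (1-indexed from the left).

Weights: 1 fu L, 2 du L, 3 brib H, 4 lu L, 5 fu L, 6 no:g H, 7 ba L, 8 ka: H.
Parse right to left (heavy = foot alone; LL = one foot; stranded L unfooted): (ˈfu.du) (ˈbrib) (ˈlu.fu) (ˈno:g) ba (ˈka:).
Foot heads: 1, 3, 4, 6, 8.
Primary stress on the rightmost head = syllable 8.
Secondary stress on 1, 3, 4, 6: ˌfu.du.ˌbrib.ˌlu.fu.ˌno:g.ba.ˈka:.

primary 8, secondary 1, 3, 4, 6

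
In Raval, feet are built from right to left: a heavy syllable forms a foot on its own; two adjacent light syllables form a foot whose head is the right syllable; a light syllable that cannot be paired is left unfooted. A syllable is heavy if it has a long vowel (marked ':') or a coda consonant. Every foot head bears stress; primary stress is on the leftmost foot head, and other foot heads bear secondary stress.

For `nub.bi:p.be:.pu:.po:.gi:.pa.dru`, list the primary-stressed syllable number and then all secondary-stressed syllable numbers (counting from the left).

Weights: 1 nub H, 2 bi:p H, 3 be: H, 4 pu: H, 5 po: H, 6 gi: H, 7 pa L, 8 dru L.
Parse right to left (heavy = foot alone; LL = one foot; stranded L unfooted): (ˈnub) (ˈbi:p) (ˈbe:) (ˈpu:) (ˈpo:) (ˈgi:) (pa.ˈdru).
Foot heads: 1, 2, 3, 4, 5, 6, 8.
Primary stress on the leftmost head = syllable 1.
Secondary stress on 2, 3, 4, 5, 6, 8: ˈnub.ˌbi:p.ˌbe:.ˌpu:.ˌpo:.ˌgi:.pa.ˌdru.

primary 1, secondary 2, 3, 4, 5, 6, 8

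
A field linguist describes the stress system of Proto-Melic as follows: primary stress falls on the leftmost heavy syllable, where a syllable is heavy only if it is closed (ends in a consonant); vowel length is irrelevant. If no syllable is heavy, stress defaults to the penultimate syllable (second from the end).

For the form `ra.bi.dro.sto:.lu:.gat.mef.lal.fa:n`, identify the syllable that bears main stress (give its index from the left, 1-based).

Weights: 1 ra L, 2 bi L, 3 dro L, 4 sto: L, 5 lu: L, 6 gat H, 7 mef H, 8 lal H, 9 fa:n H.
Heavy syllables in the domain: 6, 7, 8, 9. The leftmost is syllable 6 (gat).
Primary stress: syllable 6 → ra.bi.dro.sto:.lu:.ˈgat.mef.lal.fa:n.

6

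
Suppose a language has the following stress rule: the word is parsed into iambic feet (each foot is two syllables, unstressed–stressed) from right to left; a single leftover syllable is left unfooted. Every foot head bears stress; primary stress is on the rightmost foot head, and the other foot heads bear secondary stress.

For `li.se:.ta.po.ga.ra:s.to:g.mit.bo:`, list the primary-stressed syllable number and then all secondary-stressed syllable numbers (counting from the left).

primary 9, secondary 3, 5, 7

Parse right to left into iambic (σˈσ) feet: li (se:.ˈta) (po.ˈga) (ra:s.ˈto:g) (mit.ˈbo:). Syllable 1 is left unfooted.
Foot heads (stressed positions): 3, 5, 7, 9.
End Rule Rightmost: primary stress on the rightmost head = syllable 9.
Secondary stress on 3, 5, 7: li.se:.ˌta.po.ˌga.ra:s.ˌto:g.mit.ˈbo:.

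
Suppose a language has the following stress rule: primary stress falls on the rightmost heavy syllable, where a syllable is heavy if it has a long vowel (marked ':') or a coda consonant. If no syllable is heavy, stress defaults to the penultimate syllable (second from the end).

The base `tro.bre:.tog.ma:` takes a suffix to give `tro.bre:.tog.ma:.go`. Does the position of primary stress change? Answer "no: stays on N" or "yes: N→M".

Base `tro.bre:.tog.ma:` (4 syllables):
  Weights: 1 tro L, 2 bre: H, 3 tog H, 4 ma: H.
  Heavy syllables in the domain: 2, 3, 4. The rightmost is syllable 4 (ma:).
  → primary stress on syllable 4.
Suffixed `tro.bre:.tog.ma:.go` (5 syllables):
  Weights: 1 tro L, 2 bre: H, 3 tog H, 4 ma: H, 5 go L.
  Heavy syllables in the domain: 2, 3, 4. The rightmost is syllable 4 (ma:).
  → primary stress on syllable 4.

no: stays on 4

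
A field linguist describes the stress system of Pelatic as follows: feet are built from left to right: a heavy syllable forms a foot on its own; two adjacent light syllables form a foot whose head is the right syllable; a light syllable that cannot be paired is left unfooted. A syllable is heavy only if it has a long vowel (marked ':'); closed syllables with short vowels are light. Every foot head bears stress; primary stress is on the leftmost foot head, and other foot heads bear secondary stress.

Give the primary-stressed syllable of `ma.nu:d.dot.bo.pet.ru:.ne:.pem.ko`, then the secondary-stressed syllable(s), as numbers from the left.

Weights: 1 ma L, 2 nu:d H, 3 dot L, 4 bo L, 5 pet L, 6 ru: H, 7 ne: H, 8 pem L, 9 ko L.
Parse left to right (heavy = foot alone; LL = one foot; stranded L unfooted): ma (ˈnu:d) (dot.ˈbo) pet (ˈru:) (ˈne:) (pem.ˈko).
Foot heads: 2, 4, 6, 7, 9.
Primary stress on the leftmost head = syllable 2.
Secondary stress on 4, 6, 7, 9: ma.ˈnu:d.dot.ˌbo.pet.ˌru:.ˌne:.pem.ˌko.

primary 2, secondary 4, 6, 7, 9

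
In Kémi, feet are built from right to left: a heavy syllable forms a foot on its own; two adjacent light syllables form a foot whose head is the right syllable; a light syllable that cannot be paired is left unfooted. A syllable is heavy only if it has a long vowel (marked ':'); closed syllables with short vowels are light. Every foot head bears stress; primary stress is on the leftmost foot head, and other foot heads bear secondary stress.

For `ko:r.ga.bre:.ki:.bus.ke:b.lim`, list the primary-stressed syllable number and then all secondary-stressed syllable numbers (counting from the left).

primary 1, secondary 3, 4, 6

Weights: 1 ko:r H, 2 ga L, 3 bre: H, 4 ki: H, 5 bus L, 6 ke:b H, 7 lim L.
Parse right to left (heavy = foot alone; LL = one foot; stranded L unfooted): (ˈko:r) ga (ˈbre:) (ˈki:) bus (ˈke:b) lim.
Foot heads: 1, 3, 4, 6.
Primary stress on the leftmost head = syllable 1.
Secondary stress on 3, 4, 6: ˈko:r.ga.ˌbre:.ˌki:.bus.ˌke:b.lim.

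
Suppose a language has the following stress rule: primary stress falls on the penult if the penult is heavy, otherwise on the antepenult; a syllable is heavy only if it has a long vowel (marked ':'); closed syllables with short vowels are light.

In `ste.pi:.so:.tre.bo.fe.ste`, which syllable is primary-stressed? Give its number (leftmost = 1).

Weights: 5 bo L, 6 fe L, 7 ste L.
The penult (syllable 6, fe) is light, so stress falls on the antepenult (syllable 5, bo).
Primary stress: syllable 5 → ste.pi:.so:.tre.ˈbo.fe.ste.

5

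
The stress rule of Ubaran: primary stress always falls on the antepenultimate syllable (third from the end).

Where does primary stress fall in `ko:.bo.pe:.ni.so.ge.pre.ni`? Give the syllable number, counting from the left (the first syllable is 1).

The word has 8 syllables; the antepenultimate syllable (third from the end) is syllable 6 (ge).
Primary stress: syllable 6 → ko:.bo.pe:.ni.so.ˈge.pre.ni.

6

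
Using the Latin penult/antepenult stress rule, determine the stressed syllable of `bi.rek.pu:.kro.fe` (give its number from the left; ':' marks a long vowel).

Classical Latin: stress the penult if heavy (long vowel or closed), else the antepenult.
Weights: 3 pu: H, 4 kro L, 5 fe L.
The penult (syllable 4, kro) is light, so stress falls on the antepenult (syllable 3, pu:).
Stress on syllable 3: bi.rek.ˈpu:.kro.fe.

3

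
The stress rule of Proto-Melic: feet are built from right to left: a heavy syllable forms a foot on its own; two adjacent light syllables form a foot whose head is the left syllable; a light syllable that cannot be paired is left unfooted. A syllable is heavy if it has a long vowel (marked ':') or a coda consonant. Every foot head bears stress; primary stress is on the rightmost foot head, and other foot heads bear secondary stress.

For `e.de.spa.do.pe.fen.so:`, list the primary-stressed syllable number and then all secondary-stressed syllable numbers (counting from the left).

Weights: 1 e L, 2 de L, 3 spa L, 4 do L, 5 pe L, 6 fen H, 7 so: H.
Parse right to left (heavy = foot alone; LL = one foot; stranded L unfooted): e (ˈde.spa) (ˈdo.pe) (ˈfen) (ˈso:).
Foot heads: 2, 4, 6, 7.
Primary stress on the rightmost head = syllable 7.
Secondary stress on 2, 4, 6: e.ˌde.spa.ˌdo.pe.ˌfen.ˈso:.

primary 7, secondary 2, 4, 6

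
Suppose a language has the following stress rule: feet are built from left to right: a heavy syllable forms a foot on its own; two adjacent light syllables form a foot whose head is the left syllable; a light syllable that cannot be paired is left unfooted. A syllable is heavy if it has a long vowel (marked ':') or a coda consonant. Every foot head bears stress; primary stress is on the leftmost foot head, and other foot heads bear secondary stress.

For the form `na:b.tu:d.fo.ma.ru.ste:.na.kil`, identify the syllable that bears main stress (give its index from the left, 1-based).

Weights: 1 na:b H, 2 tu:d H, 3 fo L, 4 ma L, 5 ru L, 6 ste: H, 7 na L, 8 kil H.
Parse left to right (heavy = foot alone; LL = one foot; stranded L unfooted): (ˈna:b) (ˈtu:d) (ˈfo.ma) ru (ˈste:) na (ˈkil).
Foot heads: 1, 2, 3, 6, 8.
Primary stress on the leftmost head = syllable 1.
Primary stress: syllable 1 → ˈna:b.tu:d.fo.ma.ru.ste:.na.kil.

1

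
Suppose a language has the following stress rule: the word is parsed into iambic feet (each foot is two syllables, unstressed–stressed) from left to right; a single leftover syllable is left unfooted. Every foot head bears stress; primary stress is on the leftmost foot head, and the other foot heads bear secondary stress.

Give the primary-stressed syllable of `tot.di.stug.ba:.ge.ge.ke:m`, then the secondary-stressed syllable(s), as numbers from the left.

primary 2, secondary 4, 6

Parse left to right into iambic (σˈσ) feet: (tot.ˈdi) (stug.ˈba:) (ge.ˈge) ke:m. Syllable 7 is left unfooted.
Foot heads (stressed positions): 2, 4, 6.
End Rule Leftmost: primary stress on the leftmost head = syllable 2.
Secondary stress on 4, 6: tot.ˈdi.stug.ˌba:.ge.ˌge.ke:m.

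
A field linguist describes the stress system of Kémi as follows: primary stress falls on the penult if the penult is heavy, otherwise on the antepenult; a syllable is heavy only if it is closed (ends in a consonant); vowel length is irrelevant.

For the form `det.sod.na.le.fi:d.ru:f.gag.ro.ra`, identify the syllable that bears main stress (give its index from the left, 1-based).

Weights: 7 gag H, 8 ro L, 9 ra L.
The penult (syllable 8, ro) is light, so stress falls on the antepenult (syllable 7, gag).
Primary stress: syllable 7 → det.sod.na.le.fi:d.ru:f.ˈgag.ro.ra.

7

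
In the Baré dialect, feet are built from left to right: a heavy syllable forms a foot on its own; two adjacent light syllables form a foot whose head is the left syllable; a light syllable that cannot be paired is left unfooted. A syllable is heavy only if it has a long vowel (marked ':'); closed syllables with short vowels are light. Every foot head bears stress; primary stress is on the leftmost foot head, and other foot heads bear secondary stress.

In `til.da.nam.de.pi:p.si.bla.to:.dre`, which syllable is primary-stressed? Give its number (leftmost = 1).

Weights: 1 til L, 2 da L, 3 nam L, 4 de L, 5 pi:p H, 6 si L, 7 bla L, 8 to: H, 9 dre L.
Parse left to right (heavy = foot alone; LL = one foot; stranded L unfooted): (ˈtil.da) (ˈnam.de) (ˈpi:p) (ˈsi.bla) (ˈto:) dre.
Foot heads: 1, 3, 5, 6, 8.
Primary stress on the leftmost head = syllable 1.
Primary stress: syllable 1 → ˈtil.da.nam.de.pi:p.si.bla.to:.dre.

1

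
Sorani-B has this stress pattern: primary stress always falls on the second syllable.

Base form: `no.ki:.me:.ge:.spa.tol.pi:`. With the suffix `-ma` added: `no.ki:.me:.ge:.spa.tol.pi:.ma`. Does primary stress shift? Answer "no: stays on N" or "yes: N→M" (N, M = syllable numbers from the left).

no: stays on 2

Base `no.ki:.me:.ge:.spa.tol.pi:` (7 syllables):
  The word has 7 syllables; the second syllable is syllable 2 (ki:).
  → primary stress on syllable 2.
Suffixed `no.ki:.me:.ge:.spa.tol.pi:.ma` (8 syllables):
  The word has 8 syllables; the second syllable is syllable 2 (ki:).
  → primary stress on syllable 2.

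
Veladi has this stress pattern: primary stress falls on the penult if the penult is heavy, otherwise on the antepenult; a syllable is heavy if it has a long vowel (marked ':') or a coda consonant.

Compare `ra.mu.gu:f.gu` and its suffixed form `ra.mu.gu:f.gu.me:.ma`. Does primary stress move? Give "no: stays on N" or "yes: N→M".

Base `ra.mu.gu:f.gu` (4 syllables):
  Weights: 2 mu L, 3 gu:f H, 4 gu L.
  The penult (syllable 3, gu:f) is heavy, so it takes stress.
  → primary stress on syllable 3.
Suffixed `ra.mu.gu:f.gu.me:.ma` (6 syllables):
  Weights: 4 gu L, 5 me: H, 6 ma L.
  The penult (syllable 5, me:) is heavy, so it takes stress.
  → primary stress on syllable 5.

yes: 3→5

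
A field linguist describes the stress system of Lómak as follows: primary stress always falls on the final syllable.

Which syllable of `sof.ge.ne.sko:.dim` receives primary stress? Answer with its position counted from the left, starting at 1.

5

The word has 5 syllables; the final syllable is syllable 5 (dim).
Primary stress: syllable 5 → sof.ge.ne.sko:.ˈdim.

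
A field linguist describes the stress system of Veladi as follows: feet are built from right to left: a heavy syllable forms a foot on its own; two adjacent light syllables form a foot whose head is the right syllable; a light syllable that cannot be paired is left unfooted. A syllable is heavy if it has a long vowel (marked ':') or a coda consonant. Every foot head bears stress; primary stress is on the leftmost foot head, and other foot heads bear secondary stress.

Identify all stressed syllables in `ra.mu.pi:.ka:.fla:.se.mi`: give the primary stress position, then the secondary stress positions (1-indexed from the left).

Weights: 1 ra L, 2 mu L, 3 pi: H, 4 ka: H, 5 fla: H, 6 se L, 7 mi L.
Parse right to left (heavy = foot alone; LL = one foot; stranded L unfooted): (ra.ˈmu) (ˈpi:) (ˈka:) (ˈfla:) (se.ˈmi).
Foot heads: 2, 3, 4, 5, 7.
Primary stress on the leftmost head = syllable 2.
Secondary stress on 3, 4, 5, 7: ra.ˈmu.ˌpi:.ˌka:.ˌfla:.se.ˌmi.

primary 2, secondary 3, 4, 5, 7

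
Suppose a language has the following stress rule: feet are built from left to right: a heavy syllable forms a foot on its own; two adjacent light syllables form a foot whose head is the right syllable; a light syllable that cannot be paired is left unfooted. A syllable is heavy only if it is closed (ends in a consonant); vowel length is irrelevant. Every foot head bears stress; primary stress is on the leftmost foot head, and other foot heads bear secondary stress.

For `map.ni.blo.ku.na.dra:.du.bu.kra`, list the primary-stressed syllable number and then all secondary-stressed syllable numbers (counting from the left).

primary 1, secondary 3, 5, 7, 9

Weights: 1 map H, 2 ni L, 3 blo L, 4 ku L, 5 na L, 6 dra: L, 7 du L, 8 bu L, 9 kra L.
Parse left to right (heavy = foot alone; LL = one foot; stranded L unfooted): (ˈmap) (ni.ˈblo) (ku.ˈna) (dra:.ˈdu) (bu.ˈkra).
Foot heads: 1, 3, 5, 7, 9.
Primary stress on the leftmost head = syllable 1.
Secondary stress on 3, 5, 7, 9: ˈmap.ni.ˌblo.ku.ˌna.dra:.ˌdu.bu.ˌkra.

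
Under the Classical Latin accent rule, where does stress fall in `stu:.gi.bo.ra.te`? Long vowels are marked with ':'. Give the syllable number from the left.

Classical Latin: stress the penult if heavy (long vowel or closed), else the antepenult.
Weights: 3 bo L, 4 ra L, 5 te L.
The penult (syllable 4, ra) is light, so stress falls on the antepenult (syllable 3, bo).
Stress on syllable 3: stu:.gi.ˈbo.ra.te.

3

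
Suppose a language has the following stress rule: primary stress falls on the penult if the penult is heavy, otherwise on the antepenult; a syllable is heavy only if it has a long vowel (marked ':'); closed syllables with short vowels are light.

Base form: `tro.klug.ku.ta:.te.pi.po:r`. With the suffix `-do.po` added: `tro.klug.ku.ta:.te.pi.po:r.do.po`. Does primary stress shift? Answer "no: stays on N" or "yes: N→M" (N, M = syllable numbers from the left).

Base `tro.klug.ku.ta:.te.pi.po:r` (7 syllables):
  Weights: 5 te L, 6 pi L, 7 po:r H.
  The penult (syllable 6, pi) is light, so stress falls on the antepenult (syllable 5, te).
  → primary stress on syllable 5.
Suffixed `tro.klug.ku.ta:.te.pi.po:r.do.po` (9 syllables):
  Weights: 7 po:r H, 8 do L, 9 po L.
  The penult (syllable 8, do) is light, so stress falls on the antepenult (syllable 7, po:r).
  → primary stress on syllable 7.

yes: 5→7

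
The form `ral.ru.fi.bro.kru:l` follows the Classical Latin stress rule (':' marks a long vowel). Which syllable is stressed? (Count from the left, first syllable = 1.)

3

Classical Latin: stress the penult if heavy (long vowel or closed), else the antepenult.
Weights: 3 fi L, 4 bro L, 5 kru:l H.
The penult (syllable 4, bro) is light, so stress falls on the antepenult (syllable 3, fi).
Stress on syllable 3: ral.ru.ˈfi.bro.kru:l.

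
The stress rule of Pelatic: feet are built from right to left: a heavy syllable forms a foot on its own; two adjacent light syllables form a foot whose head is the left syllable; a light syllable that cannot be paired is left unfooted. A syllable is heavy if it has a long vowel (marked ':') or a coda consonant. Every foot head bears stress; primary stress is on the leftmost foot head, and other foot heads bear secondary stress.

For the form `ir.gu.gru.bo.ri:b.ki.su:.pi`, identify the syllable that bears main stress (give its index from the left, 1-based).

1

Weights: 1 ir H, 2 gu L, 3 gru L, 4 bo L, 5 ri:b H, 6 ki L, 7 su: H, 8 pi L.
Parse right to left (heavy = foot alone; LL = one foot; stranded L unfooted): (ˈir) gu (ˈgru.bo) (ˈri:b) ki (ˈsu:) pi.
Foot heads: 1, 3, 5, 7.
Primary stress on the leftmost head = syllable 1.
Primary stress: syllable 1 → ˈir.gu.gru.bo.ri:b.ki.su:.pi.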